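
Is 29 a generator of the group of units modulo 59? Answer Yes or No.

No

φ(59) = 59 − 1 = 58 = 2 · 29.
It suffices to check that the order of 29 is not a proper divisor of 58: compute 29^(58/q) for q ∈ {2, 29}.
29^29 ≡ 1 (mod 59)  [q = 2: ≡ 1 ✗]
29^2 ≡ 15 (mod 59)  [q = 29: ≢ 1 ✓]
The check at q = 2 fails, so 29 generates a proper subgroup.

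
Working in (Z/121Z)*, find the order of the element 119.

55

By Lagrange's theorem, ord_121(119) divides φ(121) = φ(11^2) = 11·(11−1) = 110 = 2 · 5 · 11.
Divisors of 110: 1, 2, 5, 10, 11, 22, 55, 110.
Check 119^d mod 121 for each divisor in increasing order:
119^1 ≡ 119 (mod 121)
119^2 ≡ 4 (mod 121)
119^5 ≡ 89 (mod 121)
119^10 ≡ 56 (mod 121)
119^11 ≡ 9 (mod 121)
119^22 ≡ 81 (mod 121)
119^55 ≡ 1 (mod 121) ✓
So ord_121(119) = 55.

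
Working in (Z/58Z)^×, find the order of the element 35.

14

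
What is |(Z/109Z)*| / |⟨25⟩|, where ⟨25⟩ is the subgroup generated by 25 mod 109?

4

ord(25) | φ(109) = 109 − 1 = 108 = 2^2 · 3^3.
Divisors of 108: 1, 2, 3, 4, 6, 9, 12, 18, 27, 36, 54, 108.
Check 25^d mod 109 for each divisor in increasing order:
25^1 ≡ 25 (mod 109)
25^2 ≡ 80 (mod 109)
25^3 ≡ 38 (mod 109)
25^4 ≡ 78 (mod 109)
25^6 ≡ 27 (mod 109)
25^9 ≡ 45 (mod 109)
25^12 ≡ 75 (mod 109)
25^18 ≡ 63 (mod 109)
25^27 ≡ 1 (mod 109) ✓
The order of 25 is 27, so the subgroup it generates has 27 elements.
Index = |(Z/109Z)^×| / |⟨25⟩| = 108 / 27 = 4.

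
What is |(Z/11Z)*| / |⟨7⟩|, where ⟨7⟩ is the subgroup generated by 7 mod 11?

1

ord(7) | φ(11) = 11 − 1 = 10 = 2 · 5.
Divisors of 10: 1, 2, 5, 10.
Test each divisor d:
7^1 ≡ 7 (mod 11)
7^2 ≡ 5 (mod 11)
7^5 ≡ 10 (mod 11)
7^10 ≡ 1 (mod 11) ✓
The order of 7 is 10, so the subgroup it generates has 10 elements.
The index is φ(11) / ord(7) = 10 / 10 = 1.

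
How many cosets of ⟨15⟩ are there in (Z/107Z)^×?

1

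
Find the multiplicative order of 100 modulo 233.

The order of 100 must divide φ(233) = 233 − 1 = 232 = 2^3 · 29.
Divisors of 232: 1, 2, 4, 8, 29, 58, 116, 232.
Test each divisor d:
100^1 ≡ 100
100^2 ≡ 214
100^4 ≡ 128
100^8 ≡ 74
100^29 ≡ 144
100^58 ≡ 232
100^116 ≡ 1
The smallest such exponent is 116, so the order of 100 is 116.

116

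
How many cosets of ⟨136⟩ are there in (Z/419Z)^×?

22

By Lagrange's theorem, ord_419(136) divides φ(419) = 419 − 1 = 418 = 2 · 11 · 19.
Divisors of 418: 1, 2, 11, 19, 22, 38, 209, 418.
Check 136^d mod 419 for each divisor in increasing order:
136^1 ≡ 136
136^2 ≡ 60
136^11 ≡ 306
136^19 ≡ 1
The order of 136 is 19, so the subgroup it generates has 19 elements.
[(Z/419Z)^× : ⟨136⟩] = 418/19 = 22.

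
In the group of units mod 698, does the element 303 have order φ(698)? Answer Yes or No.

Yes

φ(698) = φ(2)·φ(349) = 1·348 = 348 = 2^2 · 3 · 29.
303 is a primitive root mod 698 iff 303^(φ(698)/q) ≢ 1 for every prime q | φ(698), i.e. q ∈ {2, 3, 29}.
303^174 ≡ 697 (mod 698)  [q = 2: ≢ 1 ✓]
303^116 ≡ 471 (mod 698)  [q = 3: ≢ 1 ✓]
303^12 ≡ 623 (mod 698)  [q = 29: ≢ 1 ✓]
All checks pass, so 303 has order 348 and is a primitive root modulo 698.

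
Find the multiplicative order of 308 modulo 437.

99

ord(308) | φ(437) = φ(19·23) = (19−1)·(23−1) = 18·22 = 396 = 2^2 · 3^2 · 11.
Divisors of 396: 1, 2, 3, 4, 6, 9, 11, 12, 18, 22, 33, 36, 44, 66, 99, 132, 198, 396.
Compute 308^d (mod 437) for the divisors d until we hit 1:
308^1 ≡ 308
308^2 ≡ 35
308^3 ≡ 292
308^4 ≡ 351
308^6 ≡ 49
308^9 ≡ 324
308^11 ≡ 415
308^12 ≡ 216
308^18 ≡ 96
308^22 ≡ 47
308^33 ≡ 277
308^36 ≡ 39
308^44 ≡ 24
308^66 ≡ 254
308^99 ≡ 1
Therefore the multiplicative order of 308 modulo 437 is 99.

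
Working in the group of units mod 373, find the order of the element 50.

The order of 50 must divide φ(373) = 373 − 1 = 372 = 2^2 · 3 · 31.
Divisors of 372: 1, 2, 3, 4, 6, 12, 31, 62, 93, 124, 186, 372.
Check 50^d mod 373 for each divisor in increasing order:
50^1 ≡ 50 (mod 373)
50^2 ≡ 262 (mod 373)
50^3 ≡ 45 (mod 373)
50^4 ≡ 12 (mod 373)
50^6 ≡ 160 (mod 373)
50^12 ≡ 236 (mod 373)
50^31 ≡ 104 (mod 373)
50^62 ≡ 372 (mod 373)
50^93 ≡ 269 (mod 373)
50^124 ≡ 1 (mod 373) ✓
Therefore the multiplicative order of 50 modulo 373 is 124.

124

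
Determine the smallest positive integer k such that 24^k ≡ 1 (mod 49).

42

The order of 24 must divide φ(49) = φ(7^2) = 7·(7−1) = 42 = 2 · 3 · 7.
Divisors of 42: 1, 2, 3, 6, 7, 14, 21, 42.
Check 24^d mod 49 for each divisor in increasing order:
24^1 ≡ 24 (mod 49)
24^2 ≡ 37 (mod 49)
24^3 ≡ 6 (mod 49)
24^6 ≡ 36 (mod 49)
24^7 ≡ 31 (mod 49)
24^14 ≡ 30 (mod 49)
24^21 ≡ 48 (mod 49)
24^42 ≡ 1 (mod 49) ✓
The smallest such exponent is 42, so the order of 24 is 42.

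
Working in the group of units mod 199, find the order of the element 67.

66

Since 67 ∈ (Z/199Z)^×, its order divides φ(199) = 199 − 1 = 198 = 2 · 3^2 · 11.
Divisors of 198: 1, 2, 3, 6, 9, 11, 18, 22, 33, 66, 99, 198.
Check 67^d mod 199 for each divisor in increasing order:
67^1 ≡ 67 (mod 199)
67^2 ≡ 111 (mod 199)
67^3 ≡ 74 (mod 199)
67^6 ≡ 103 (mod 199)
67^9 ≡ 60 (mod 199)
67^11 ≡ 93 (mod 199)
67^18 ≡ 18 (mod 199)
67^22 ≡ 92 (mod 199)
67^33 ≡ 198 (mod 199)
67^66 ≡ 1 (mod 199) ✓
The smallest such exponent is 66, so the order of 67 is 66.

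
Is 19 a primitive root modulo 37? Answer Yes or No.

Yes

φ(37) = 37 − 1 = 36 = 2^2 · 3^2.
Test 19^(36/q) mod 37 for each prime factor q of 36:
19^18 ≡ 36 (mod 37)  [q = 2: ≢ 1 ✓]
19^12 ≡ 10 (mod 37)  [q = 3: ≢ 1 ✓]
Every test exponent gives a nontrivial residue, hence 19 generates the full group.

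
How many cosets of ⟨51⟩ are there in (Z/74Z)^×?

3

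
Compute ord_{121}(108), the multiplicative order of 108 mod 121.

The order of 108 must divide φ(121) = φ(11^2) = 11·(11−1) = 110 = 2 · 5 · 11.
Divisors of 110: 1, 2, 5, 10, 11, 22, 55, 110.
Check 108^d mod 121 for each divisor in increasing order:
108^1 ≡ 108 (mod 121)
108^2 ≡ 48 (mod 121)
108^5 ≡ 56 (mod 121)
108^10 ≡ 111 (mod 121)
108^11 ≡ 9 (mod 121)
108^22 ≡ 81 (mod 121)
108^55 ≡ 1 (mod 121) ✓
So ord_121(108) = 55.

55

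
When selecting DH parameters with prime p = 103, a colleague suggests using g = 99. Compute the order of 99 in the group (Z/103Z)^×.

102

Since 99 ∈ (Z/103Z)^×, its order divides φ(103) = 103 − 1 = 102 = 2 · 3 · 17.
Divisors of 102: 1, 2, 3, 6, 17, 34, 51, 102.
Compute 99^d (mod 103) for the divisors d until we hit 1:
99^1 ≡ 99
99^2 ≡ 16
99^3 ≡ 39
99^6 ≡ 79
99^17 ≡ 57
99^34 ≡ 56
99^51 ≡ 102
99^102 ≡ 1
Therefore the multiplicative order of 99 modulo 103 is 102.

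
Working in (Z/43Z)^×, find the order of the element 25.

21

ord(25) | φ(43) = 43 − 1 = 42 = 2 · 3 · 7.
Divisors of 42: 1, 2, 3, 6, 7, 14, 21, 42.
Evaluate successive powers at the divisors of 42:
25^1 ≡ 25 (mod 43)
25^2 ≡ 23 (mod 43)
25^3 ≡ 16 (mod 43)
25^6 ≡ 41 (mod 43)
25^7 ≡ 36 (mod 43)
25^14 ≡ 6 (mod 43)
25^21 ≡ 1 (mod 43) ✓
So ord_43(25) = 21.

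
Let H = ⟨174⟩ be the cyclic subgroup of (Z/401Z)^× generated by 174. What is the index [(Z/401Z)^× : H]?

1

The order of 174 must divide φ(401) = 401 − 1 = 400 = 2^4 · 5^2.
Divisors of 400: 1, 2, 4, 5, 8, 10, 16, 20, 25, 40, 50, 80, 100, 200, 400.
Test each divisor d:
174^1 ≡ 174 (mod 401)
174^2 ≡ 201 (mod 401)
174^4 ≡ 301 (mod 401)
174^5 ≡ 244 (mod 401)
174^8 ≡ 376 (mod 401)
174^10 ≡ 188 (mod 401)
174^16 ≡ 224 (mod 401)
174^20 ≡ 56 (mod 401)
174^25 ≡ 30 (mod 401)
174^40 ≡ 329 (mod 401)
174^50 ≡ 98 (mod 401)
174^80 ≡ 372 (mod 401)
174^100 ≡ 381 (mod 401)
174^200 ≡ 400 (mod 401)
174^400 ≡ 1 (mod 401) ✓
Thus |⟨174⟩| = ord(174) = 400.
Index = |(Z/401Z)^×| / |⟨174⟩| = 400 / 400 = 1.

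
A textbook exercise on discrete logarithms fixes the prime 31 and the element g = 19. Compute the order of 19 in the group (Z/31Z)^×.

By Lagrange's theorem, ord_31(19) divides φ(31) = 31 − 1 = 30 = 2 · 3 · 5.
Divisors of 30: 1, 2, 3, 5, 6, 10, 15, 30.
Test each divisor d:
19^1 ≡ 19 (mod 31)
19^2 ≡ 20 (mod 31)
19^3 ≡ 8 (mod 31)
19^5 ≡ 5 (mod 31)
19^6 ≡ 2 (mod 31)
19^10 ≡ 25 (mod 31)
19^15 ≡ 1 (mod 31) ✓
Hence ord(19) = 15.

15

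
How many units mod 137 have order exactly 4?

2

φ(137) = 137 − 1 = 136 = 2^3 · 17.
Since (Z/137Z)^× is cyclic of order 136, the number of elements of order d is φ(d) when d | 136 and 0 otherwise.
4 = 2^2 divides 136, and φ(4) = 2.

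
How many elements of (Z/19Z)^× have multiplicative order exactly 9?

φ(19) = 19 − 1 = 18 = 2 · 3^2.
Since (Z/19Z)^× is cyclic of order 18, the number of elements of order d is φ(d) when d | 18 and 0 otherwise.
9 = 3^2 divides 18, and φ(9) = 6.

6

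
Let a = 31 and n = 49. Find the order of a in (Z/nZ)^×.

6

The order of 31 must divide φ(49) = φ(7^2) = 7·(7−1) = 42 = 2 · 3 · 7.
Divisors of 42: 1, 2, 3, 6, 7, 14, 21, 42.
Check 31^d mod 49 for each divisor in increasing order:
31^1 ≡ 31
31^2 ≡ 30
31^3 ≡ 48
31^6 ≡ 1
Hence ord(31) = 6.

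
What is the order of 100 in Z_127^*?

By Lagrange's theorem, ord_127(100) divides φ(127) = 127 − 1 = 126 = 2 · 3^2 · 7.
Divisors of 126: 1, 2, 3, 6, 7, 9, 14, 18, 21, 42, 63, 126.
Evaluate successive powers at the divisors of 126:
100^1 ≡ 100
100^2 ≡ 94
100^3 ≡ 2
100^6 ≡ 4
100^7 ≡ 19
100^9 ≡ 8
100^14 ≡ 107
100^18 ≡ 64
100^21 ≡ 1
So ord_127(100) = 21.

21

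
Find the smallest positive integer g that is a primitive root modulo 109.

6

φ(109) = 109 − 1 = 108 = 2^2 · 3^3.
g is a primitive root iff g^(108/q) ≢ 1 (mod 109) for each prime q ∈ {2, 3}.
g = 2: 2^54 ≡ 108; 2^36 ≡ 1 — hits 1, so not a primitive root.
g = 3: 3^54 ≡ 1 — hits 1, so not a primitive root.
g = 4: 4^54 ≡ 1 — hits 1, so not a primitive root.
g = 5: 5^54 ≡ 1 — hits 1, so not a primitive root.
g = 6: 6^54 ≡ 108; 6^36 ≡ 63 — none is 1, so 6 is a primitive root.
Hence the least primitive root of 109 is 6.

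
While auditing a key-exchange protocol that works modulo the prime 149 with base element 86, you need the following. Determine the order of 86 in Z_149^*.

The order of 86 must divide φ(149) = 149 − 1 = 148 = 2^2 · 37.
Divisors of 148: 1, 2, 4, 37, 74, 148.
Test each divisor d:
86^1 ≡ 86 (mod 149)
86^2 ≡ 95 (mod 149)
86^4 ≡ 85 (mod 149)
86^37 ≡ 148 (mod 149)
86^74 ≡ 1 (mod 149) ✓
Therefore the multiplicative order of 86 modulo 149 is 74.

74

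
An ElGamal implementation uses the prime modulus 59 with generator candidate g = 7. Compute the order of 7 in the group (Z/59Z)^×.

29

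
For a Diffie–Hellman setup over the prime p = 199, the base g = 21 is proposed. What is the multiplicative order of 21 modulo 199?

18

The order of 21 must divide φ(199) = 199 − 1 = 198 = 2 · 3^2 · 11.
Divisors of 198: 1, 2, 3, 6, 9, 11, 18, 22, 33, 66, 99, 198.
Check 21^d mod 199 for each divisor in increasing order:
21^1 ≡ 21 (mod 199)
21^2 ≡ 43 (mod 199)
21^3 ≡ 107 (mod 199)
21^6 ≡ 106 (mod 199)
21^9 ≡ 198 (mod 199)
21^11 ≡ 156 (mod 199)
21^18 ≡ 1 (mod 199) ✓
Hence ord(21) = 18.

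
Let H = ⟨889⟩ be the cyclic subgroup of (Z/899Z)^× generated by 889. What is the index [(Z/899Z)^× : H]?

2

ord(889) | φ(899) = φ(29·31) = (29−1)·(31−1) = 28·30 = 840 = 2^3 · 3 · 5 · 7.
Divisors of 840: 1, 2, 3, 4, 5, 6, 7, 8, 10, 12, 14, 15, 20, 21, 24, 28, 30, 35, 40, 42, 56, 60, 70, 84, 105, 120, 140, 168, 210, 280, 420, 840.
Check 889^d mod 899 for each divisor in increasing order:
889^1 ≡ 889
889^2 ≡ 100
889^3 ≡ 798
889^4 ≡ 111
889^5 ≡ 688
889^6 ≡ 312
889^7 ≡ 476
889^8 ≡ 634
889^10 ≡ 470
889^12 ≡ 252
889^14 ≡ 28
889^15 ≡ 619
889^20 ≡ 645
889^21 ≡ 742
889^24 ≡ 574
889^28 ≡ 784
889^30 ≡ 187
889^35 ≡ 99
889^40 ≡ 687
889^42 ≡ 376
889^56 ≡ 639
889^60 ≡ 807
889^70 ≡ 811
889^84 ≡ 233
889^105 ≡ 278
889^120 ≡ 373
889^140 ≡ 552
889^168 ≡ 349
889^210 ≡ 869
889^280 ≡ 842
889^420 ≡ 1
So ord_899(889) = 420, hence |⟨889⟩| = 420.
[(Z/899Z)^× : ⟨889⟩] = 840/420 = 2.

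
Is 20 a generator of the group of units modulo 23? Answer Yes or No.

Yes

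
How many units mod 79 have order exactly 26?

12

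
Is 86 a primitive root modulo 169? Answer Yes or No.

No

φ(169) = φ(13^2) = 13·(13−1) = 156 = 2^2 · 3 · 13.
It suffices to check that the order of 86 is not a proper divisor of 156: compute 86^(156/q) for q ∈ {2, 3, 13}.
86^78 ≡ 168 (mod 169)  [q = 2: ≢ 1 ✓]
86^52 ≡ 1 (mod 169)  [q = 3: ≡ 1 ✗]
86^12 ≡ 66 (mod 169)  [q = 13: ≢ 1 ✓]
The check at q = 3 fails, so 86 generates a proper subgroup.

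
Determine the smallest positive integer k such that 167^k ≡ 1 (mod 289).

272

The order of 167 must divide φ(289) = φ(17^2) = 17·(17−1) = 272 = 2^4 · 17.
Divisors of 272: 1, 2, 4, 8, 16, 17, 34, 68, 136, 272.
Test each divisor d:
167^1 ≡ 167 (mod 289)
167^2 ≡ 145 (mod 289)
167^4 ≡ 217 (mod 289)
167^8 ≡ 271 (mod 289)
167^16 ≡ 35 (mod 289)
167^17 ≡ 65 (mod 289)
167^34 ≡ 179 (mod 289)
167^68 ≡ 251 (mod 289)
167^136 ≡ 288 (mod 289)
167^272 ≡ 1 (mod 289) ✓
Hence ord(167) = 272.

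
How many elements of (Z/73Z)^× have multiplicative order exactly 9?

6

φ(73) = 73 − 1 = 72 = 2^3 · 3^2.
Since (Z/73Z)^× is cyclic of order 72, the number of elements of order d is φ(d) when d | 72 and 0 otherwise.
9 = 3^2 divides 72, and φ(9) = 6.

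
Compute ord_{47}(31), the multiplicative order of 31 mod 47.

By Lagrange's theorem, ord_47(31) divides φ(47) = 47 − 1 = 46 = 2 · 23.
Divisors of 46: 1, 2, 23, 46.
Compute 31^d (mod 47) for the divisors d until we hit 1:
31^1 ≡ 31 (mod 47)
31^2 ≡ 21 (mod 47)
31^23 ≡ 46 (mod 47)
31^46 ≡ 1 (mod 47) ✓
So ord_47(31) = 46.

46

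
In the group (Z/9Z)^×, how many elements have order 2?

1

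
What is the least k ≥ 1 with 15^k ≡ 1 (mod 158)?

26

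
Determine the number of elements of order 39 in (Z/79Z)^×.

24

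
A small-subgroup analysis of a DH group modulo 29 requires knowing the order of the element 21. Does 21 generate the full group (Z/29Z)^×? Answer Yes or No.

Yes

φ(29) = 29 − 1 = 28 = 2^2 · 7.
21 is a primitive root mod 29 iff 21^(φ(29)/q) ≢ 1 for every prime q | φ(29), i.e. q ∈ {2, 7}.
21^14 ≡ 28 (mod 29)  [q = 2: ≢ 1 ✓]
21^4 ≡ 7 (mod 29)  [q = 7: ≢ 1 ✓]
Every test exponent gives a nontrivial residue, hence 21 generates the full group.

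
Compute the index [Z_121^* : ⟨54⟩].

By Lagrange's theorem, ord_121(54) divides φ(121) = φ(11^2) = 11·(11−1) = 110 = 2 · 5 · 11.
Divisors of 110: 1, 2, 5, 10, 11, 22, 55, 110.
Check 54^d mod 121 for each divisor in increasing order:
54^1 ≡ 54 (mod 121)
54^2 ≡ 12 (mod 121)
54^5 ≡ 32 (mod 121)
54^10 ≡ 56 (mod 121)
54^11 ≡ 120 (mod 121)
54^22 ≡ 1 (mod 121) ✓
Thus |⟨54⟩| = ord(54) = 22.
Index = |(Z/121Z)^×| / |⟨54⟩| = 110 / 22 = 5.

5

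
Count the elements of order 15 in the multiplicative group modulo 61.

φ(61) = 61 − 1 = 60 = 2^2 · 3 · 5.
(Z/61Z)^× is cyclic (|G| = 60); a cyclic group of order m has exactly φ(d) elements of each order d | m, and none otherwise.
15 = 3 · 5 divides 60, and φ(15) = 8.

8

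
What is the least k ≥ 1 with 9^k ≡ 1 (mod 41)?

4

The order of 9 must divide φ(41) = 41 − 1 = 40 = 2^3 · 5.
Divisors of 40: 1, 2, 4, 5, 8, 10, 20, 40.
Compute 9^d (mod 41) for the divisors d until we hit 1:
9^1 ≡ 9 (mod 41)
9^2 ≡ 40 (mod 41)
9^4 ≡ 1 (mod 41) ✓
The smallest such exponent is 4, so the order of 9 is 4.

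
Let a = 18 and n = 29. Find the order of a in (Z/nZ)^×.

Since 18 ∈ (Z/29Z)^×, its order divides φ(29) = 29 − 1 = 28 = 2^2 · 7.
Divisors of 28: 1, 2, 4, 7, 14, 28.
Check 18^d mod 29 for each divisor in increasing order:
18^1 ≡ 18
18^2 ≡ 5
18^4 ≡ 25
18^7 ≡ 17
18^14 ≡ 28
18^28 ≡ 1
Hence ord(18) = 28.

28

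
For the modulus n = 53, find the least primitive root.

2

φ(53) = 53 − 1 = 52 = 2^2 · 13.
Test candidates g = 2, 3, … against the prime factors q ∈ {2, 13} of φ(53): g is a generator iff g^(52/q) ≢ 1 for every such q.
g = 2: 2^26 ≡ 52; 2^4 ≡ 16 — none is 1, so 2 is a primitive root.
The smallest primitive root modulo 53 is 2.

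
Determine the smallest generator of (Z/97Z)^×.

φ(97) = 97 − 1 = 96 = 2^5 · 3.
g is a primitive root iff g^(96/q) ≢ 1 (mod 97) for each prime q ∈ {2, 3}.
g = 2: 2^48 ≡ 1 — hits 1, so not a primitive root.
g = 3: 3^48 ≡ 1 — hits 1, so not a primitive root.
g = 4: 4^48 ≡ 1 — hits 1, so not a primitive root.
g = 5: 5^48 ≡ 96; 5^32 ≡ 35 — none is 1, so 5 is a primitive root.
So 5 is the smallest generator of (Z/97Z)^×.

5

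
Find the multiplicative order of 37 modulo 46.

Since 37 ∈ (Z/46Z)^×, its order divides φ(46) = φ(2)·φ(23) = 1·22 = 22 = 2 · 11.
Divisors of 22: 1, 2, 11, 22.
Test each divisor d:
37^1 ≡ 37
37^2 ≡ 35
37^11 ≡ 45
37^22 ≡ 1
Therefore the multiplicative order of 37 modulo 46 is 22.

22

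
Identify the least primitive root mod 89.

φ(89) = 89 − 1 = 88 = 2^3 · 11.
g is a primitive root iff g^(88/q) ≢ 1 (mod 89) for each prime q ∈ {2, 11}.
g = 2: 2^44 ≡ 1 — hits 1, so not a primitive root.
g = 3: 3^44 ≡ 88; 3^8 ≡ 64 — none is 1, so 3 is a primitive root.
The smallest primitive root modulo 89 is 3.

3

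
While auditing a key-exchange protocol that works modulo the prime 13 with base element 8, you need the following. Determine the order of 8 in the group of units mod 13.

4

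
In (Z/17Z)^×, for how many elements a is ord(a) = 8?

φ(17) = 17 − 1 = 16 = 2^4.
(Z/17Z)^× is cyclic (|G| = 16); a cyclic group of order m has exactly φ(d) elements of each order d | m, and none otherwise.
8 = 2^3 divides 16, and φ(8) = 4.

4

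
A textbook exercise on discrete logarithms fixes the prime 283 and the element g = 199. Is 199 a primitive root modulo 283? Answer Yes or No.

φ(283) = 283 − 1 = 282 = 2 · 3 · 47.
An element g generates (Z/283Z)^× iff g^(282/q) ≢ 1 (mod 283) for each prime q ∈ {2, 3, 47}.
199^141 ≡ 1 (mod 283)  [q = 2: ≡ 1 ✗]
199^94 ≡ 1 (mod 283)  [q = 3: ≡ 1 ✗]
199^6 ≡ 216 (mod 283)  [q = 47: ≢ 1 ✓]
Since 199^141 ≡ 1, the order of 199 divides 141 < 282, so 199 is not a primitive root.

No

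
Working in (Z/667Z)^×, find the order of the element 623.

308

The order of 623 must divide φ(667) = φ(23·29) = (23−1)·(29−1) = 22·28 = 616 = 2^3 · 7 · 11.
Divisors of 616: 1, 2, 4, 7, 8, 11, 14, 22, 28, 44, 56, 77, 88, 154, 308, 616.
Test each divisor d:
623^1 ≡ 623 (mod 667)
623^2 ≡ 602 (mod 667)
623^4 ≡ 223 (mod 667)
623^7 ≡ 128 (mod 667)
623^8 ≡ 371 (mod 667)
623^11 ≡ 530 (mod 667)
623^14 ≡ 376 (mod 667)
623^22 ≡ 93 (mod 667)
623^28 ≡ 639 (mod 667)
623^44 ≡ 645 (mod 667)
623^56 ≡ 117 (mod 667)
623^77 ≡ 162 (mod 667)
623^88 ≡ 484 (mod 667)
623^154 ≡ 231 (mod 667)
623^308 ≡ 1 (mod 667) ✓
So ord_667(623) = 308.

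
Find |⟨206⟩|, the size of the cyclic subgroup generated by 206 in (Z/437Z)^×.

18

The order of 206 must divide φ(437) = φ(19·23) = (19−1)·(23−1) = 18·22 = 396 = 2^2 · 3^2 · 11.
Divisors of 396: 1, 2, 3, 4, 6, 9, 11, 12, 18, 22, 33, 36, 44, 66, 99, 132, 198, 396.
Evaluate successive powers at the divisors of 396:
206^1 ≡ 206
206^2 ≡ 47
206^3 ≡ 68
206^4 ≡ 24
206^6 ≡ 254
206^9 ≡ 229
206^11 ≡ 275
206^12 ≡ 277
206^18 ≡ 1
Hence ord(206) = 18.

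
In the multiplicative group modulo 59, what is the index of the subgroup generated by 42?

1

ord(42) | φ(59) = 59 − 1 = 58 = 2 · 29.
Divisors of 58: 1, 2, 29, 58.
Evaluate successive powers at the divisors of 58:
42^1 ≡ 42 (mod 59)
42^2 ≡ 53 (mod 59)
42^29 ≡ 58 (mod 59)
42^58 ≡ 1 (mod 59) ✓
The order of 42 is 58, so the subgroup it generates has 58 elements.
The index is φ(59) / ord(42) = 58 / 58 = 1.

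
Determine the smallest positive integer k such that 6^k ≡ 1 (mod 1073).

28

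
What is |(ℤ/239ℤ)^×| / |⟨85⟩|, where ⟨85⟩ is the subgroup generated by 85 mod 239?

Since 85 ∈ (Z/239Z)^×, its order divides φ(239) = 239 − 1 = 238 = 2 · 7 · 17.
Divisors of 238: 1, 2, 7, 14, 17, 34, 119, 238.
Check 85^d mod 239 for each divisor in increasing order:
85^1 ≡ 85
85^2 ≡ 55
85^7 ≡ 6
85^14 ≡ 36
85^17 ≡ 44
85^34 ≡ 24
85^119 ≡ 1
The order of 85 is 119, so the subgroup it generates has 119 elements.
Index = |(Z/239Z)^×| / |⟨85⟩| = 238 / 119 = 2.

2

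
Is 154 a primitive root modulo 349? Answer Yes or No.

φ(349) = 349 − 1 = 348 = 2^2 · 3 · 29.
Test 154^(348/q) mod 349 for each prime factor q of 348:
154^174 ≡ 348 (mod 349)  [q = 2: ≢ 1 ✓]
154^116 ≡ 122 (mod 349)  [q = 3: ≢ 1 ✓]
154^12 ≡ 88 (mod 349)  [q = 29: ≢ 1 ✓]
Every test exponent gives a nontrivial residue, hence 154 generates the full group.

Yes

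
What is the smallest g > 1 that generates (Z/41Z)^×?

φ(41) = 41 − 1 = 40 = 2^3 · 5.
g is a primitive root iff g^(40/q) ≢ 1 (mod 41) for each prime q ∈ {2, 5}.
g = 2: 2^20 ≡ 1 — hits 1, so not a primitive root.
g = 3: 3^20 ≡ 40; 3^8 ≡ 1 — hits 1, so not a primitive root.
g = 4: 4^20 ≡ 1 — hits 1, so not a primitive root.
g = 5: 5^20 ≡ 1 — hits 1, so not a primitive root.
g = 6: 6^20 ≡ 40; 6^8 ≡ 10 — none is 1, so 6 is a primitive root.
Hence the least primitive root of 41 is 6.

6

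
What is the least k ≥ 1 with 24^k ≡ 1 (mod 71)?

By Lagrange's theorem, ord_71(24) divides φ(71) = 71 − 1 = 70 = 2 · 5 · 7.
Divisors of 70: 1, 2, 5, 7, 10, 14, 35, 70.
Compute 24^d (mod 71) for the divisors d until we hit 1:
24^1 ≡ 24 (mod 71)
24^2 ≡ 8 (mod 71)
24^5 ≡ 45 (mod 71)
24^7 ≡ 5 (mod 71)
24^10 ≡ 37 (mod 71)
24^14 ≡ 25 (mod 71)
24^35 ≡ 1 (mod 71) ✓
So ord_71(24) = 35.

35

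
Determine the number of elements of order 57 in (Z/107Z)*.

0

φ(107) = 107 − 1 = 106 = 2 · 53.
(Z/107Z)^× is cyclic (|G| = 106); a cyclic group of order m has exactly φ(d) elements of each order d | m, and none otherwise.
Since 57 ∤ 106, the count is 0.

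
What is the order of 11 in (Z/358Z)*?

178

The order of 11 must divide φ(358) = φ(2)·φ(179) = 1·178 = 178 = 2 · 89.
Divisors of 178: 1, 2, 89, 178.
Evaluate successive powers at the divisors of 178:
11^1 ≡ 11 (mod 358)
11^2 ≡ 121 (mod 358)
11^89 ≡ 357 (mod 358)
11^178 ≡ 1 (mod 358) ✓
The smallest such exponent is 178, so the order of 11 is 178.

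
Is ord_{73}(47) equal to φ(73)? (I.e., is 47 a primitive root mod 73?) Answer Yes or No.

Yes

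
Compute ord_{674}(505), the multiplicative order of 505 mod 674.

42

ord(505) | φ(674) = φ(2)·φ(337) = 1·336 = 336 = 2^4 · 3 · 7.
Divisors of 336: 1, 2, 3, 4, 6, 7, 8, 12, 14, 16, 21, 24, 28, 42, 48, 56, 84, 112, 168, 336.
Compute 505^d (mod 674) for the divisors d until we hit 1:
505^1 ≡ 505 (mod 674)
505^2 ≡ 253 (mod 674)
505^3 ≡ 379 (mod 674)
505^4 ≡ 653 (mod 674)
505^6 ≡ 79 (mod 674)
505^7 ≡ 129 (mod 674)
505^8 ≡ 441 (mod 674)
505^12 ≡ 175 (mod 674)
505^14 ≡ 465 (mod 674)
505^16 ≡ 369 (mod 674)
505^21 ≡ 673 (mod 674)
505^24 ≡ 295 (mod 674)
505^28 ≡ 545 (mod 674)
505^42 ≡ 1 (mod 674) ✓
The smallest such exponent is 42, so the order of 505 is 42.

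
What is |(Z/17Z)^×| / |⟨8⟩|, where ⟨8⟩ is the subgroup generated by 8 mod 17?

2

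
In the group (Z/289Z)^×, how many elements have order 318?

φ(289) = φ(17^2) = 17·(17−1) = 272 = 2^4 · 17.
In a cyclic group of order 272, there are φ(d) elements of order d for each divisor d of 272, and zero for non-divisors.
Since 318 ∤ 272, the count is 0.

0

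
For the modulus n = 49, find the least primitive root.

3

φ(49) = φ(7^2) = 7·(7−1) = 42 = 2 · 3 · 7.
g is a primitive root iff g^(42/q) ≢ 1 (mod 49) for each prime q ∈ {2, 3, 7}.
g = 2: 2^21 ≡ 1 — hits 1, so not a primitive root.
g = 3: 3^21 ≡ 48; 3^14 ≡ 30; 3^6 ≡ 43 — none is 1, so 3 is a primitive root.
Hence the least primitive root of 49 is 3.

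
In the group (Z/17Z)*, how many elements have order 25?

0

φ(17) = 17 − 1 = 16 = 2^4.
In a cyclic group of order 16, there are φ(d) elements of order d for each divisor d of 16, and zero for non-divisors.
Since 25 ∤ 16, the count is 0.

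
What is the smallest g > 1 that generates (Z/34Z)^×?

3

φ(34) = φ(2)·φ(17) = 1·16 = 16 = 2^4.
Test candidates g = 2, 3, … against the prime factors q ∈ {2} of φ(34): g is a generator iff g^(16/q) ≢ 1 for every such q.
g = 2: gcd(2, 34) = 2 > 1, not a unit — skip.
g = 3: 3^8 ≡ 33 — none is 1, so 3 is a primitive root.
So 3 is the smallest generator of (Z/34Z)^×.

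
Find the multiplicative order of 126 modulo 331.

55

ord(126) | φ(331) = 331 − 1 = 330 = 2 · 3 · 5 · 11.
Divisors of 330: 1, 2, 3, 5, 6, 10, 11, 15, 22, 30, 33, 55, 66, 110, 165, 330.
Test each divisor d:
126^1 ≡ 126
126^2 ≡ 319
126^3 ≡ 143
126^5 ≡ 270
126^6 ≡ 258
126^10 ≡ 80
126^11 ≡ 150
126^15 ≡ 85
126^22 ≡ 323
126^30 ≡ 274
126^33 ≡ 124
126^55 ≡ 1
Therefore the multiplicative order of 126 modulo 331 is 55.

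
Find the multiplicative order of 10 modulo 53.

13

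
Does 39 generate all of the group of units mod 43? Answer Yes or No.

φ(43) = 43 − 1 = 42 = 2 · 3 · 7.
Test 39^(42/q) mod 43 for each prime factor q of 42:
39^21 ≡ 42 (mod 43)  [q = 2: ≢ 1 ✓]
39^14 ≡ 1 (mod 43)  [q = 3: ≡ 1 ✗]
39^6 ≡ 11 (mod 43)  [q = 7: ≢ 1 ✓]
The check at q = 3 fails, so 39 generates a proper subgroup.

No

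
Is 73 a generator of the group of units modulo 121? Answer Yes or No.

Yes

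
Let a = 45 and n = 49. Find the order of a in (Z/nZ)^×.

ord(45) | φ(49) = φ(7^2) = 7·(7−1) = 42 = 2 · 3 · 7.
Divisors of 42: 1, 2, 3, 6, 7, 14, 21, 42.
Evaluate successive powers at the divisors of 42:
45^1 ≡ 45 (mod 49)
45^2 ≡ 16 (mod 49)
45^3 ≡ 34 (mod 49)
45^6 ≡ 29 (mod 49)
45^7 ≡ 31 (mod 49)
45^14 ≡ 30 (mod 49)
45^21 ≡ 48 (mod 49)
45^42 ≡ 1 (mod 49) ✓
Hence ord(45) = 42.

42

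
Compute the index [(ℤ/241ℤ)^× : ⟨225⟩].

80

By Lagrange's theorem, ord_241(225) divides φ(241) = 241 − 1 = 240 = 2^4 · 3 · 5.
Divisors of 240: 1, 2, 3, 4, 5, 6, 8, 10, 12, 15, 16, 20, 24, 30, 40, 48, 60, 80, 120, 240.
Evaluate successive powers at the divisors of 240:
225^1 ≡ 225 (mod 241)
225^2 ≡ 15 (mod 241)
225^3 ≡ 1 (mod 241) ✓
The order of 225 is 3, so the subgroup it generates has 3 elements.
The index is φ(241) / ord(225) = 240 / 3 = 80.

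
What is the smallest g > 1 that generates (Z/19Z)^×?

2

φ(19) = 19 − 1 = 18 = 2 · 3^2.
Test candidates g = 2, 3, … against the prime factors q ∈ {2, 3} of φ(19): g is a generator iff g^(18/q) ≢ 1 for every such q.
g = 2: 2^9 ≡ 18; 2^6 ≡ 7 — none is 1, so 2 is a primitive root.
So 2 is the smallest generator of (Z/19Z)^×.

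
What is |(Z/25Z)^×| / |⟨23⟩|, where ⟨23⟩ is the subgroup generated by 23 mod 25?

1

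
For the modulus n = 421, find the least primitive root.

φ(421) = 421 − 1 = 420 = 2^2 · 3 · 5 · 7.
Test candidates g = 2, 3, … against the prime factors q ∈ {2, 3, 5, 7} of φ(421): g is a generator iff g^(420/q) ≢ 1 for every such q.
g = 2: 2^210 ≡ 420; 2^140 ≡ 400; 2^84 ≡ 279; 2^60 ≡ 370 — none is 1, so 2 is a primitive root.
Hence the least primitive root of 421 is 2.

2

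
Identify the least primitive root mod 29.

2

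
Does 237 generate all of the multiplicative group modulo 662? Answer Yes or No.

Yes

φ(662) = φ(2)·φ(331) = 1·330 = 330 = 2 · 3 · 5 · 11.
An element g generates (Z/662Z)^× iff g^(330/q) ≢ 1 (mod 662) for each prime q ∈ {2, 3, 5, 11}.
237^165 ≡ 661 (mod 662)  [q = 2: ≢ 1 ✓]
237^110 ≡ 31 (mod 662)  [q = 3: ≢ 1 ✓]
237^66 ≡ 395 (mod 662)  [q = 5: ≢ 1 ✓]
237^30 ≡ 167 (mod 662)  [q = 11: ≢ 1 ✓]
All checks pass, so 237 has order 330 and is a primitive root modulo 662.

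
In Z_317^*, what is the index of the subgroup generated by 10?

ord(10) | φ(317) = 317 − 1 = 316 = 2^2 · 79.
Divisors of 316: 1, 2, 4, 79, 158, 316.
Evaluate successive powers at the divisors of 316:
10^1 ≡ 10 (mod 317)
10^2 ≡ 100 (mod 317)
10^4 ≡ 173 (mod 317)
10^79 ≡ 1 (mod 317) ✓
So ord_317(10) = 79, hence |⟨10⟩| = 79.
The index is φ(317) / ord(10) = 316 / 79 = 4.

4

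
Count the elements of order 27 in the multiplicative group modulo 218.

φ(218) = φ(2)·φ(109) = 1·108 = 108 = 2^2 · 3^3.
In a cyclic group of order 108, there are φ(d) elements of order d for each divisor d of 108, and zero for non-divisors.
27 = 3^3 divides 108, and φ(27) = 18.

18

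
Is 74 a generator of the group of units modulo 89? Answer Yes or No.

φ(89) = 89 − 1 = 88 = 2^3 · 11.
Test 74^(88/q) mod 89 for each prime factor q of 88:
74^44 ≡ 88 (mod 89)  [q = 2: ≢ 1 ✓]
74^8 ≡ 78 (mod 89)  [q = 11: ≢ 1 ✓]
None equal 1, so ord_89(74) = 88: 74 is a primitive root.

Yes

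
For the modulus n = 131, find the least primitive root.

2

φ(131) = 131 − 1 = 130 = 2 · 5 · 13.
Test candidates g = 2, 3, … against the prime factors q ∈ {2, 5, 13} of φ(131): g is a generator iff g^(130/q) ≢ 1 for every such q.
g = 2: 2^65 ≡ 130; 2^26 ≡ 53; 2^10 ≡ 107 — none is 1, so 2 is a primitive root.
The smallest primitive root modulo 131 is 2.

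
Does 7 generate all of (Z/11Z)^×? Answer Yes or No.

Yes

φ(11) = 11 − 1 = 10 = 2 · 5.
Test 7^(10/q) mod 11 for each prime factor q of 10:
7^5 ≡ 10 (mod 11)  [q = 2: ≢ 1 ✓]
7^2 ≡ 5 (mod 11)  [q = 5: ≢ 1 ✓]
All checks pass, so 7 has order 10 and is a primitive root modulo 11.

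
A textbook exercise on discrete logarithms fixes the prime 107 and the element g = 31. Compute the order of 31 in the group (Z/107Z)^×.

Since 31 ∈ (Z/107Z)^×, its order divides φ(107) = 107 − 1 = 106 = 2 · 53.
Divisors of 106: 1, 2, 53, 106.
Compute 31^d (mod 107) for the divisors d until we hit 1:
31^1 ≡ 31 (mod 107)
31^2 ≡ 105 (mod 107)
31^53 ≡ 106 (mod 107)
31^106 ≡ 1 (mod 107) ✓
So ord_107(31) = 106.

106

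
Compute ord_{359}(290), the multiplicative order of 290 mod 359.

358

ord(290) | φ(359) = 359 − 1 = 358 = 2 · 179.
Divisors of 358: 1, 2, 179, 358.
Check 290^d mod 359 for each divisor in increasing order:
290^1 ≡ 290
290^2 ≡ 94
290^179 ≡ 358
290^358 ≡ 1
Therefore the multiplicative order of 290 modulo 359 is 358.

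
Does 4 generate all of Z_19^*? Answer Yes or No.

No

φ(19) = 19 − 1 = 18 = 2 · 3^2.
An element g generates (Z/19Z)^× iff g^(18/q) ≢ 1 (mod 19) for each prime q ∈ {2, 3}.
4^9 ≡ 1 (mod 19)  [q = 2: ≡ 1 ✗]
4^6 ≡ 11 (mod 19)  [q = 3: ≢ 1 ✓]
4^9 ≡ 1 shows ord(4) | 9, strictly less than φ(19); not a primitive root.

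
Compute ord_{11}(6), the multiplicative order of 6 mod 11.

ord(6) | φ(11) = 11 − 1 = 10 = 2 · 5.
Divisors of 10: 1, 2, 5, 10.
Compute 6^d (mod 11) for the divisors d until we hit 1:
6^1 ≡ 6 (mod 11)
6^2 ≡ 3 (mod 11)
6^5 ≡ 10 (mod 11)
6^10 ≡ 1 (mod 11) ✓
Hence ord(6) = 10.

10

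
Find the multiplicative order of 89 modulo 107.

The order of 89 must divide φ(107) = 107 − 1 = 106 = 2 · 53.
Divisors of 106: 1, 2, 53, 106.
Test each divisor d:
89^1 ≡ 89
89^2 ≡ 3
89^53 ≡ 1
Hence ord(89) = 53.

53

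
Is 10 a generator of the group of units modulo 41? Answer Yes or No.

φ(41) = 41 − 1 = 40 = 2^3 · 5.
It suffices to check that the order of 10 is not a proper divisor of 40: compute 10^(40/q) for q ∈ {2, 5}.
10^20 ≡ 1 (mod 41)  [q = 2: ≡ 1 ✗]
10^8 ≡ 16 (mod 41)  [q = 5: ≢ 1 ✓]
10^20 ≡ 1 shows ord(10) | 20, strictly less than φ(41); not a primitive root.

No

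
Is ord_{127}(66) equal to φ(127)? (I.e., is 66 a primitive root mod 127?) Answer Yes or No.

φ(127) = 127 − 1 = 126 = 2 · 3^2 · 7.
66 is a primitive root mod 127 iff 66^(φ(127)/q) ≢ 1 for every prime q | φ(127), i.e. q ∈ {2, 3, 7}.
66^63 ≡ 126 (mod 127)  [q = 2: ≢ 1 ✓]
66^42 ≡ 1 (mod 127)  [q = 3: ≡ 1 ✗]
66^18 ≡ 4 (mod 127)  [q = 7: ≢ 1 ✓]
Since 66^42 ≡ 1, the order of 66 divides 42 < 126, so 66 is not a primitive root.

No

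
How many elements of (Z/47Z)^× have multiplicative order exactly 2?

1

φ(47) = 47 − 1 = 46 = 2 · 23.
In a cyclic group of order 46, there are φ(d) elements of order d for each divisor d of 46, and zero for non-divisors.
2 | 46, and φ(2) = 2 − 1 = 1.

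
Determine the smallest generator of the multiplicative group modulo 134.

7

φ(134) = φ(2)·φ(67) = 1·66 = 66 = 2 · 3 · 11.
g is a primitive root iff g^(66/q) ≢ 1 (mod 134) for each prime q ∈ {2, 3, 11}.
g = 2: gcd(2, 134) = 2 > 1, not a unit — skip.
g = 3: 3^33 ≡ 133; 3^22 ≡ 1 — hits 1, so not a primitive root.
g = 4: gcd(4, 134) = 2 > 1, not a unit — skip.
g = 5: 5^33 ≡ 133; 5^22 ≡ 1 — hits 1, so not a primitive root.
g = 6: gcd(6, 134) = 2 > 1, not a unit — skip.
g = 7: 7^33 ≡ 133; 7^22 ≡ 29; 7^6 ≡ 131 — none is 1, so 7 is a primitive root.
Hence the least primitive root of 134 is 7.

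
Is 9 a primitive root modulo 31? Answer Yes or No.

φ(31) = 31 − 1 = 30 = 2 · 3 · 5.
Test 9^(30/q) mod 31 for each prime factor q of 30:
9^15 ≡ 1 (mod 31)  [q = 2: ≡ 1 ✗]
9^10 ≡ 5 (mod 31)  [q = 3: ≢ 1 ✓]
9^6 ≡ 8 (mod 31)  [q = 5: ≢ 1 ✓]
Since 9^15 ≡ 1, the order of 9 divides 15 < 30, so 9 is not a primitive root.

No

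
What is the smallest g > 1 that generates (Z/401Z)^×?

3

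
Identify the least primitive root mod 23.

5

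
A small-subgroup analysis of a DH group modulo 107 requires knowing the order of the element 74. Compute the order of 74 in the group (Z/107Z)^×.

By Lagrange's theorem, ord_107(74) divides φ(107) = 107 − 1 = 106 = 2 · 53.
Divisors of 106: 1, 2, 53, 106.
Compute 74^d (mod 107) for the divisors d until we hit 1:
74^1 ≡ 74 (mod 107)
74^2 ≡ 19 (mod 107)
74^53 ≡ 106 (mod 107)
74^106 ≡ 1 (mod 107) ✓
Hence ord(74) = 106.

106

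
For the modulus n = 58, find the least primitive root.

3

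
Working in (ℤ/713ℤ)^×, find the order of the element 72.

ord(72) | φ(713) = φ(23·31) = (23−1)·(31−1) = 22·30 = 660 = 2^2 · 3 · 5 · 11.
Divisors of 660: 1, 2, 3, 4, 5, 6, 10, 11, 12, 15, 20, 22, 30, 33, 44, 55, 60, 66, 110, 132, 165, 220, 330, 660.
Check 72^d mod 713 for each divisor in increasing order:
72^1 ≡ 72 (mod 713)
72^2 ≡ 193 (mod 713)
72^3 ≡ 349 (mod 713)
72^4 ≡ 173 (mod 713)
72^5 ≡ 335 (mod 713)
72^6 ≡ 591 (mod 713)
72^10 ≡ 284 (mod 713)
72^11 ≡ 484 (mod 713)
72^12 ≡ 624 (mod 713)
72^15 ≡ 311 (mod 713)
72^20 ≡ 87 (mod 713)
72^22 ≡ 392 (mod 713)
72^30 ≡ 466 (mod 713)
72^33 ≡ 70 (mod 713)
72^44 ≡ 369 (mod 713)
72^55 ≡ 346 (mod 713)
72^60 ≡ 404 (mod 713)
72^66 ≡ 622 (mod 713)
72^110 ≡ 645 (mod 713)
72^132 ≡ 438 (mod 713)
72^165 ≡ 1 (mod 713) ✓
So ord_713(72) = 165.

165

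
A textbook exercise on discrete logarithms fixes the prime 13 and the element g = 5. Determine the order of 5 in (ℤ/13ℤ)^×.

The order of 5 must divide φ(13) = 13 − 1 = 12 = 2^2 · 3.
Divisors of 12: 1, 2, 3, 4, 6, 12.
Compute 5^d (mod 13) for the divisors d until we hit 1:
5^1 ≡ 5 (mod 13)
5^2 ≡ 12 (mod 13)
5^3 ≡ 8 (mod 13)
5^4 ≡ 1 (mod 13) ✓
Therefore the multiplicative order of 5 modulo 13 is 4.

4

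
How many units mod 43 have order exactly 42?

12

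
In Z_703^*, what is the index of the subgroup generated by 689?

18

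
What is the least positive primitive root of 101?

φ(101) = 101 − 1 = 100 = 2^2 · 5^2.
Test candidates g = 2, 3, … against the prime factors q ∈ {2, 5} of φ(101): g is a generator iff g^(100/q) ≢ 1 for every such q.
g = 2: 2^50 ≡ 100; 2^20 ≡ 95 — none is 1, so 2 is a primitive root.
So 2 is the smallest generator of (Z/101Z)^×.

2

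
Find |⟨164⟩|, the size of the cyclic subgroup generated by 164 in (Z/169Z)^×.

52

ord(164) | φ(169) = φ(13^2) = 13·(13−1) = 156 = 2^2 · 3 · 13.
Divisors of 156: 1, 2, 3, 4, 6, 12, 13, 26, 39, 52, 78, 156.
Compute 164^d (mod 169) for the divisors d until we hit 1:
164^1 ≡ 164
164^2 ≡ 25
164^3 ≡ 44
164^4 ≡ 118
164^6 ≡ 77
164^12 ≡ 14
164^13 ≡ 99
164^26 ≡ 168
164^39 ≡ 70
164^52 ≡ 1
So ord_169(164) = 52.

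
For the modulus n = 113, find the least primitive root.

3

φ(113) = 113 − 1 = 112 = 2^4 · 7.
Test candidates g = 2, 3, … against the prime factors q ∈ {2, 7} of φ(113): g is a generator iff g^(112/q) ≢ 1 for every such q.
g = 2: 2^56 ≡ 1 — hits 1, so not a primitive root.
g = 3: 3^56 ≡ 112; 3^16 ≡ 49 — none is 1, so 3 is a primitive root.
So 3 is the smallest generator of (Z/113Z)^×.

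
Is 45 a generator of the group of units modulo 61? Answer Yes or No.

No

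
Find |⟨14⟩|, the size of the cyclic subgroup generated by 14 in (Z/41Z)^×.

8

Since 14 ∈ (Z/41Z)^×, its order divides φ(41) = 41 − 1 = 40 = 2^3 · 5.
Divisors of 40: 1, 2, 4, 5, 8, 10, 20, 40.
Check 14^d mod 41 for each divisor in increasing order:
14^1 ≡ 14 (mod 41)
14^2 ≡ 32 (mod 41)
14^4 ≡ 40 (mod 41)
14^5 ≡ 27 (mod 41)
14^8 ≡ 1 (mod 41) ✓
The smallest such exponent is 8, so the order of 14 is 8.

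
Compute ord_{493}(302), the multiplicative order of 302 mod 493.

ord(302) | φ(493) = φ(17·29) = (17−1)·(29−1) = 16·28 = 448 = 2^6 · 7.
Divisors of 448: 1, 2, 4, 7, 8, 14, 16, 28, 32, 56, 64, 112, 224, 448.
Test each divisor d:
302^1 ≡ 302 (mod 493)
302^2 ≡ 492 (mod 493)
302^4 ≡ 1 (mod 493) ✓
Therefore the multiplicative order of 302 modulo 493 is 4.

4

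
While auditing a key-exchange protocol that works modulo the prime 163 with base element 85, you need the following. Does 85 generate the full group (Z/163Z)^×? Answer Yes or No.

φ(163) = 163 − 1 = 162 = 2 · 3^4.
It suffices to check that the order of 85 is not a proper divisor of 162: compute 85^(162/q) for q ∈ {2, 3}.
85^81 ≡ 1 (mod 163)  [q = 2: ≡ 1 ✗]
85^54 ≡ 1 (mod 163)  [q = 3: ≡ 1 ✗]
The check at q = 2 fails, so 85 generates a proper subgroup.

No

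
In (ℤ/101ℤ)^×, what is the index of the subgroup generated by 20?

ord(20) | φ(101) = 101 − 1 = 100 = 2^2 · 5^2.
Divisors of 100: 1, 2, 4, 5, 10, 20, 25, 50, 100.
Compute 20^d (mod 101) for the divisors d until we hit 1:
20^1 ≡ 20 (mod 101)
20^2 ≡ 97 (mod 101)
20^4 ≡ 16 (mod 101)
20^5 ≡ 17 (mod 101)
20^10 ≡ 87 (mod 101)
20^20 ≡ 95 (mod 101)
20^25 ≡ 100 (mod 101)
20^50 ≡ 1 (mod 101) ✓
The order of 20 is 50, so the subgroup it generates has 50 elements.
The index is φ(101) / ord(20) = 100 / 50 = 2.

2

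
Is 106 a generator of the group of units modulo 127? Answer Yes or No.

φ(127) = 127 − 1 = 126 = 2 · 3^2 · 7.
An element g generates (Z/127Z)^× iff g^(126/q) ≢ 1 (mod 127) for each prime q ∈ {2, 3, 7}.
106^63 ≡ 126 (mod 127)  [q = 2: ≢ 1 ✓]
106^42 ≡ 19 (mod 127)  [q = 3: ≢ 1 ✓]
106^18 ≡ 2 (mod 127)  [q = 7: ≢ 1 ✓]
All checks pass, so 106 has order 126 and is a primitive root modulo 127.

Yes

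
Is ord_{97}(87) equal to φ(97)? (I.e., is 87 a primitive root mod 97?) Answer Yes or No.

Yes

φ(97) = 97 − 1 = 96 = 2^5 · 3.
An element g generates (Z/97Z)^× iff g^(96/q) ≢ 1 (mod 97) for each prime q ∈ {2, 3}.
87^48 ≡ 96 (mod 97)  [q = 2: ≢ 1 ✓]
87^32 ≡ 61 (mod 97)  [q = 3: ≢ 1 ✓]
None equal 1, so ord_97(87) = 96: 87 is a primitive root.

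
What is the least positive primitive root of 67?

2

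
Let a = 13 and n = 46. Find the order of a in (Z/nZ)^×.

11

Since 13 ∈ (Z/46Z)^×, its order divides φ(46) = φ(2)·φ(23) = 1·22 = 22 = 2 · 11.
Divisors of 22: 1, 2, 11, 22.
Compute 13^d (mod 46) for the divisors d until we hit 1:
13^1 ≡ 13
13^2 ≡ 31
13^11 ≡ 1
Therefore the multiplicative order of 13 modulo 46 is 11.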